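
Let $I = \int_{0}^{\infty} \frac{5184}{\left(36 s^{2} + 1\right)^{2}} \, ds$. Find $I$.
$216 \pi$

Start from the standard arctangent integral
$$J(a) = \int_{0}^{\infty} \frac{4}{a^{2} + s^{2}} \, ds = \frac{2 \pi}{a}.$$

Differentiating under the integral sign with respect to $a$,
$$\frac{dJ}{da} = \int_{0}^{\infty} - \frac{8 a}{\left(a^{2} + s^{2}\right)^{2}} \, ds = - \frac{2 \pi}{a^{2}},$$
so $\int_{0}^{\infty} \frac{4}{\left(a^{2} + s^{2}\right)^{2}} \, ds = \frac{\pi}{a^{3}}$.

Setting $a = \frac{1}{6}$:
$$I = 216 \pi.$$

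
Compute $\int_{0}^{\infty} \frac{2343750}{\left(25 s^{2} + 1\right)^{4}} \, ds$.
$\frac{1171875 \pi}{16}$

Start from the standard arctangent integral
$$J(a) = \int_{0}^{\infty} \frac{6}{a^{2} + s^{2}} \, ds = \frac{3 \pi}{a}.$$

Differentiating under the integral sign with respect to $a$,
$$\frac{dJ}{da} = \int_{0}^{\infty} - \frac{12 a}{\left(a^{2} + s^{2}\right)^{2}} \, ds = - \frac{3 \pi}{a^{2}},$$
so $\int_{0}^{\infty} \frac{6}{\left(a^{2} + s^{2}\right)^{2}} \, ds = \frac{3 \pi}{2 a^{3}}$.

Repeating — each differentiation of $1/(s^2+a^2)^j$ produces $-2ja/(s^2+a^2)^{j+1}$ — and dividing through by $-2ja$ at each step yields, after $3$ differentiations in total,
$$\int_{0}^{\infty} \frac{6}{\left(a^{2} + s^{2}\right)^{4}} \, ds = \frac{15 \pi}{16 a^{7}}.$$

Setting $a = \frac{1}{5}$:
$$I = \frac{1171875 \pi}{16}.$$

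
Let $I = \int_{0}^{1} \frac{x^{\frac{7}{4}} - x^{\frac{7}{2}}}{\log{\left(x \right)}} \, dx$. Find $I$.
$- \log{\left(18 \right)} + \log{\left(11 \right)}$

Introduce a parameter $a$ in the exponent: let $I(a) = \int_{0}^{1} \frac{x^{\frac{7}{4}} - x^{a}}{\log{\left(x \right)}} \, dx$.

Since $\dfrac{\partial}{\partial a}\,x^{a} = x^{a} \ln x$, the $\ln x$ in the denominator cancels and
$$\frac{dI}{da} = \int_{0}^{1} -1 x^{a} \, dx = -1 \left[\frac{x^{a+1}}{a+1}\right]_0^1 = - \frac{1}{a + 1}.$$

Integrating with respect to $a$ gives $I(a) = - \log{\left(\frac{4 a}{11} + \frac{4}{11} \right)} + C$.

At $a = \frac{7}{4}$ the integrand is identically $0$, so $I(\frac{7}{4}) = 0$. The closed form gives $0$, hence $C = 0$.

Setting $a = \frac{7}{2}$:
$$I = - \log{\left(18 \right)} + \log{\left(11 \right)}.$$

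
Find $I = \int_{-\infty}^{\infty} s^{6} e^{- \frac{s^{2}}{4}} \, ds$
$240 \sqrt{\pi}$

Begin with the known integral
$$J(a) = \int_{-\infty}^{\infty} e^{- a s^{2}} \, ds = \frac{\sqrt{\pi}}{\sqrt{a}}.$$

Differentiating under the integral sign brings down a factor of $(-s^2)$:
$$\frac{dJ}{da} = \int_{-\infty}^{\infty} - s^{2} e^{- a s^{2}} \, ds = - \frac{\sqrt{\pi}}{2 a^{\frac{3}{2}}}.$$

Repeating $3$ times in total — each differentiation brings down another $(-s^2)$ — gives
$$\frac{d^{3}J}{da^{3}} = \int_{-\infty}^{\infty} - s^{6} e^{- a s^{2}} \, ds = - \frac{15 \sqrt{\pi}}{8 a^{\frac{7}{2}}},$$
and the integrand here is $(-1)^{3}$ times the target integrand, so $I = (-1)^{3}\,\frac{d^{3}J}{da^{3}} = \frac{15 \sqrt{\pi}}{8 a^{\frac{7}{2}}}$.

Setting $a = \frac{1}{4}$:
$$I = 240 \sqrt{\pi}.$$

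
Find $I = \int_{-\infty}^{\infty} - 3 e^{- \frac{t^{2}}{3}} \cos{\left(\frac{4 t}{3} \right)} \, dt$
$- \frac{3 \sqrt{3} \sqrt{\pi}}{e^{\frac{4}{3}}}$

Let $b$ denote the cosine frequency and define $I(b) = \int_{-\infty}^{\infty} - 3 e^{- \frac{t^{2}}{3}} \cos{\left(b t \right)} \, dt$.

Differentiating under the integral sign,
$$I'(b) = \int_{-\infty}^{\infty} 3 t e^{- \frac{t^{2}}{3}} \sin{\left(b t \right)} \, dt.$$

Integrate $\int_{-\infty}^{\infty} t \sin(b t)\, e^{- \frac{t^{2}}{3}}\, dt$ by parts with $u = \sin(b t)$ and $dv = t\, e^{- \frac{t^{2}}{3}}\, dt$, giving $v = - \frac{3 e^{- \frac{t^{2}}{3}}}{2}$. The boundary term vanishes and
$$\int_{-\infty}^{\infty} t \sin(b t)\, e^{- \frac{t^{2}}{3}}\, dt = \frac{3 b}{2} \int_{-\infty}^{\infty} \cos(b t)\, e^{- \frac{t^{2}}{3}}\, dt,$$
so $I'(b) = - \frac{3 b}{2}\, I(b)$.

This is a separable first-order ODE; solving with the initial condition $I(0) = \int_{-\infty}^{\infty} - 3 e^{- \frac{t^{2}}{3}}\,dt = - 3 \sqrt{3} \sqrt{\pi}$ gives
$$I(b) = - 3 \sqrt{3} \sqrt{\pi} e^{- \frac{3 b^{2}}{4}}.$$

Setting $b = \frac{4}{3}$:
$$I = - \frac{3 \sqrt{3} \sqrt{\pi}}{e^{\frac{4}{3}}}.$$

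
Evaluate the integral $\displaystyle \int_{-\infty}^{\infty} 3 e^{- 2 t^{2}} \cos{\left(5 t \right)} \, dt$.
$\frac{3 \sqrt{2} \sqrt{\pi}}{2 e^{\frac{25}{8}}}$

Treat the cosine frequency as a parameter and define $I(b) = \int_{-\infty}^{\infty} 3 e^{- 2 t^{2}} \cos{\left(b t \right)} \, dt$.

Differentiating under the integral sign,
$$I'(b) = \int_{-\infty}^{\infty} - 3 t e^{- 2 t^{2}} \sin{\left(b t \right)} \, dt.$$

Integrate $\int_{-\infty}^{\infty} t \sin(b t)\, e^{- 2 t^{2}}\, dt$ by parts with $u = \sin(b t)$ and $dv = t\, e^{- 2 t^{2}}\, dt$, giving $v = - \frac{e^{- 2 t^{2}}}{4}$. The boundary term vanishes and
$$\int_{-\infty}^{\infty} t \sin(b t)\, e^{- 2 t^{2}}\, dt = \frac{b}{4} \int_{-\infty}^{\infty} \cos(b t)\, e^{- 2 t^{2}}\, dt,$$
so $I'(b) = - \frac{b}{4}\, I(b)$.

This is a separable first-order ODE; solving with the initial condition $I(0) = \int_{-\infty}^{\infty} 3 e^{- 2 t^{2}}\,dt = \frac{3 \sqrt{2} \sqrt{\pi}}{2}$ gives
$$I(b) = \frac{3 \sqrt{2} \sqrt{\pi} e^{- \frac{b^{2}}{8}}}{2}.$$

Setting $b = 5$:
$$I = \frac{3 \sqrt{2} \sqrt{\pi}}{2 e^{\frac{25}{8}}}.$$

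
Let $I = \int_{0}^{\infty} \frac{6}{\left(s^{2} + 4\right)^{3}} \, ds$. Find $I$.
$\frac{9 \pi}{256}$

Start from the standard arctangent integral
$$J(a) = \int_{0}^{\infty} \frac{6}{a^{2} + s^{2}} \, ds = \frac{3 \pi}{a}.$$

Differentiating under the integral sign with respect to $a$,
$$\frac{dJ}{da} = \int_{0}^{\infty} - \frac{12 a}{\left(a^{2} + s^{2}\right)^{2}} \, ds = - \frac{3 \pi}{a^{2}},$$
so $\int_{0}^{\infty} \frac{6}{\left(a^{2} + s^{2}\right)^{2}} \, ds = \frac{3 \pi}{2 a^{3}}$.

Repeating — each differentiation of $1/(s^2+a^2)^j$ produces $-2ja/(s^2+a^2)^{j+1}$ — and dividing through by $-2ja$ at each step yields, after $2$ differentiations in total,
$$\int_{0}^{\infty} \frac{6}{\left(a^{2} + s^{2}\right)^{3}} \, ds = \frac{9 \pi}{8 a^{5}}.$$

Setting $a = 2$:
$$I = \frac{9 \pi}{256}.$$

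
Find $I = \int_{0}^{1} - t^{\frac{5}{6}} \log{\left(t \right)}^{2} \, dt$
$- \frac{432}{1331}$

Begin with the known integral
$$J(a) = \int_{0}^{1} - t^{a} \, dt = - \frac{1}{a + 1}.$$

Differentiating under the integral sign brings down a factor of $\ln t$:
$$\frac{dJ}{da} = \int_{0}^{1} - t^{a} \log{\left(t \right)} \, dt = \frac{1}{\left(a + 1\right)^{2}}.$$

Repeating twice in total — each differentiation brings down another $\ln t$ — gives
$$\frac{d^{2}J}{da^{2}} = \int_{0}^{1} - t^{a} \log{\left(t \right)}^{2} \, dt = - \frac{2}{\left(a + 1\right)^{3}},$$
and the integrand here is exactly the target integrand, so $I = - \frac{2}{\left(a + 1\right)^{3}}$.

Setting $a = \frac{5}{6}$:
$$I = - \frac{432}{1331}.$$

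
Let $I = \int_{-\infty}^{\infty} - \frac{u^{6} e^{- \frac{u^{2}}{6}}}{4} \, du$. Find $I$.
$- \frac{405 \sqrt{6} \sqrt{\pi}}{4}$

Begin with the known integral
$$J(a) = \int_{-\infty}^{\infty} - \frac{e^{- a u^{2}}}{4} \, du = - \frac{\sqrt{\pi}}{4 \sqrt{a}}.$$

Differentiating under the integral sign brings down a factor of $(-u^2)$:
$$\frac{dJ}{da} = \int_{-\infty}^{\infty} \frac{u^{2} e^{- a u^{2}}}{4} \, du = \frac{\sqrt{\pi}}{8 a^{\frac{3}{2}}}.$$

Repeating $3$ times in total — each differentiation brings down another $(-u^2)$ — gives
$$\frac{d^{3}J}{da^{3}} = \int_{-\infty}^{\infty} \frac{u^{6} e^{- a u^{2}}}{4} \, du = \frac{15 \sqrt{\pi}}{32 a^{\frac{7}{2}}},$$
and the integrand here is $(-1)^{3}$ times the target integrand, so $I = (-1)^{3}\,\frac{d^{3}J}{da^{3}} = - \frac{15 \sqrt{\pi}}{32 a^{\frac{7}{2}}}$.

Setting $a = \frac{1}{6}$:
$$I = - \frac{405 \sqrt{6} \sqrt{\pi}}{4}.$$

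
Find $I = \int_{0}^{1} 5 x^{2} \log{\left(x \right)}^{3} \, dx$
$- \frac{10}{27}$

Start from the elementary integral
$$J(a) = \int_{0}^{1} 5 x^{a} \, dx = \frac{5}{a + 1}.$$

Differentiating under the integral sign brings down a factor of $\ln x$:
$$\frac{dJ}{da} = \int_{0}^{1} 5 x^{a} \log{\left(x \right)} \, dx = - \frac{5}{\left(a + 1\right)^{2}}.$$

Repeating $3$ times in total — each differentiation brings down another $\ln x$ — gives
$$\frac{d^{3}J}{da^{3}} = \int_{0}^{1} 5 x^{a} \log{\left(x \right)}^{3} \, dx = - \frac{30}{\left(a + 1\right)^{4}},$$
and the integrand here is exactly the target integrand, so $I = - \frac{30}{\left(a + 1\right)^{4}}$.

Setting $a = 2$:
$$I = - \frac{10}{27}.$$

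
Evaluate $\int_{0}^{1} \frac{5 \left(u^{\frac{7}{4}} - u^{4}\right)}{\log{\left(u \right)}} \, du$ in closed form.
$- \log{\left(\frac{3200000}{161051} \right)}$

Replace the exponent $4$ by a parameter $a$: let $I(a) = \int_{0}^{1} \frac{5 \left(u^{\frac{7}{4}} - u^{a}\right)}{\log{\left(u \right)}} \, du$.

Since $\dfrac{\partial}{\partial a}\,u^{a} = u^{a} \ln u$, the $\ln u$ in the denominator cancels and
$$\frac{dI}{da} = \int_{0}^{1} -5 u^{a} \, du = -5 \left[\frac{u^{a+1}}{a+1}\right]_0^1 = - \frac{5}{a + 1}.$$

Integrating with respect to $a$ gives $I(a) = - \log{\left(\frac{1024 \left(a + 1\right)^{5}}{161051} \right)} + C$.

At $a = \frac{7}{4}$ the integrand is identically $0$, so $I(\frac{7}{4}) = 0$. The closed form gives $0$, hence $C = 0$.

Setting $a = 4$:
$$I = - \log{\left(\frac{3200000}{161051} \right)}.$$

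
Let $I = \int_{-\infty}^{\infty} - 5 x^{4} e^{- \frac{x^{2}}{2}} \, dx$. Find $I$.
$- 15 \sqrt{2} \sqrt{\pi}$

Start from the elementary integral
$$J(a) = \int_{-\infty}^{\infty} - 5 e^{- a x^{2}} \, dx = - \frac{5 \sqrt{\pi}}{\sqrt{a}}.$$

Differentiating under the integral sign brings down a factor of $(-x^2)$:
$$\frac{dJ}{da} = \int_{-\infty}^{\infty} 5 x^{2} e^{- a x^{2}} \, dx = \frac{5 \sqrt{\pi}}{2 a^{\frac{3}{2}}}.$$

Repeating twice in total — each differentiation brings down another $(-x^2)$ — gives
$$\frac{d^{2}J}{da^{2}} = \int_{-\infty}^{\infty} - 5 x^{4} e^{- a x^{2}} \, dx = - \frac{15 \sqrt{\pi}}{4 a^{\frac{5}{2}}},$$
and the integrand here is exactly the target integrand, so $I = - \frac{15 \sqrt{\pi}}{4 a^{\frac{5}{2}}}$.

Setting $a = \frac{1}{2}$:
$$I = - 15 \sqrt{2} \sqrt{\pi}.$$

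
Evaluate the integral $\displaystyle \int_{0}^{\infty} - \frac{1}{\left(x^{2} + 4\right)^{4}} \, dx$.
$- \frac{5 \pi}{4096}$

Recall the elementary integral
$$J(a) = \int_{0}^{\infty} - \frac{1}{a^{2} + x^{2}} \, dx = - \frac{\pi}{2 a}.$$

Differentiating under the integral sign with respect to $a$,
$$\frac{dJ}{da} = \int_{0}^{\infty} \frac{2 a}{\left(a^{2} + x^{2}\right)^{2}} \, dx = \frac{\pi}{2 a^{2}},$$
so $\int_{0}^{\infty} - \frac{1}{\left(a^{2} + x^{2}\right)^{2}} \, dx = - \frac{\pi}{4 a^{3}}$.

Repeating — each differentiation of $1/(x^2+a^2)^j$ produces $-2ja/(x^2+a^2)^{j+1}$ — and dividing through by $-2ja$ at each step yields, after $3$ differentiations in total,
$$\int_{0}^{\infty} - \frac{1}{\left(a^{2} + x^{2}\right)^{4}} \, dx = - \frac{5 \pi}{32 a^{7}}.$$

Setting $a = 2$:
$$I = - \frac{5 \pi}{4096}.$$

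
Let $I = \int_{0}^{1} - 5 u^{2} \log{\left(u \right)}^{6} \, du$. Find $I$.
$- \frac{400}{243}$

Begin with the known integral
$$J(a) = \int_{0}^{1} - 5 u^{a} \, du = - \frac{5}{a + 1}.$$

Differentiating under the integral sign brings down a factor of $\ln u$:
$$\frac{dJ}{da} = \int_{0}^{1} - 5 u^{a} \log{\left(u \right)} \, du = \frac{5}{\left(a + 1\right)^{2}}.$$

Repeating $6$ times in total — each differentiation brings down another $\ln u$ — gives
$$\frac{d^{6}J}{da^{6}} = \int_{0}^{1} - 5 u^{a} \log{\left(u \right)}^{6} \, du = - \frac{3600}{\left(a + 1\right)^{7}},$$
and the integrand here is exactly the target integrand, so $I = - \frac{3600}{\left(a + 1\right)^{7}}$.

Setting $a = 2$:
$$I = - \frac{400}{243}.$$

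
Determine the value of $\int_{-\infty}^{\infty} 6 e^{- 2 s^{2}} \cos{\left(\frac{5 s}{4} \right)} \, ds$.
$\frac{3 \sqrt{2} \sqrt{\pi}}{e^{\frac{25}{128}}}$

Let $b$ denote the cosine frequency and define $I(b) = \int_{-\infty}^{\infty} 6 e^{- 2 s^{2}} \cos{\left(b s \right)} \, ds$.

Differentiating under the integral sign,
$$I'(b) = \int_{-\infty}^{\infty} - 6 s e^{- 2 s^{2}} \sin{\left(b s \right)} \, ds.$$

Integrate $\int_{-\infty}^{\infty} s \sin(b s)\, e^{- 2 s^{2}}\, ds$ by parts with $u = \sin(b s)$ and $dv = s\, e^{- 2 s^{2}}\, ds$, giving $v = - \frac{e^{- 2 s^{2}}}{4}$. The boundary term vanishes and
$$\int_{-\infty}^{\infty} s \sin(b s)\, e^{- 2 s^{2}}\, ds = \frac{b}{4} \int_{-\infty}^{\infty} \cos(b s)\, e^{- 2 s^{2}}\, ds,$$
so $I'(b) = - \frac{b}{4}\, I(b)$.

This is a separable first-order ODE; solving with the initial condition $I(0) = \int_{-\infty}^{\infty} 6 e^{- 2 s^{2}}\,ds = 3 \sqrt{2} \sqrt{\pi}$ gives
$$I(b) = 3 \sqrt{2} \sqrt{\pi} e^{- \frac{b^{2}}{8}}.$$

Setting $b = \frac{5}{4}$:
$$I = \frac{3 \sqrt{2} \sqrt{\pi}}{e^{\frac{25}{128}}}.$$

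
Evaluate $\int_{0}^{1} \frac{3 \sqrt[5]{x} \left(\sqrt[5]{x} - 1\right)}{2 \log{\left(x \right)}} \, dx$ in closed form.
$- \log{\left(\frac{6 \sqrt{42}}{49} \right)}$

Replace the exponent $\frac{1}{5}$ by a parameter $a$: let $I(a) = \int_{0}^{1} \frac{3 \left(x^{\frac{2}{5}} - x^{a}\right)}{2 \log{\left(x \right)}} \, dx$.

Since $\dfrac{\partial}{\partial a}\,x^{a} = x^{a} \ln x$, the $\ln x$ in the denominator cancels and
$$\frac{dI}{da} = \int_{0}^{1} - \frac{3}{2} x^{a} \, dx = - \frac{3}{2} \left[\frac{x^{a+1}}{a+1}\right]_0^1 = - \frac{3}{2 a + 2}.$$

Integrating with respect to $a$ gives $I(a) = - \log{\left(\frac{5 \sqrt{35} \left(a + 1\right)^{\frac{3}{2}}}{49} \right)} + C$.

At $a = \frac{2}{5}$ the integrand is identically $0$, so $I(\frac{2}{5}) = 0$. The closed form gives $0$, hence $C = 0$.

Setting $a = \frac{1}{5}$:
$$I = - \log{\left(\frac{6 \sqrt{42}}{49} \right)}.$$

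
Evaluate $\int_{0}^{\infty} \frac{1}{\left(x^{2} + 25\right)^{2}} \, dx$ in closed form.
$\frac{\pi}{500}$

Recall the elementary integral
$$J(a) = \int_{0}^{\infty} \frac{1}{a^{2} + x^{2}} \, dx = \frac{\pi}{2 a}.$$

Differentiating under the integral sign with respect to $a$,
$$\frac{dJ}{da} = \int_{0}^{\infty} - \frac{2 a}{\left(a^{2} + x^{2}\right)^{2}} \, dx = - \frac{\pi}{2 a^{2}},$$
so $\int_{0}^{\infty} \frac{1}{\left(a^{2} + x^{2}\right)^{2}} \, dx = \frac{\pi}{4 a^{3}}$.

Setting $a = 5$:
$$I = \frac{\pi}{500}.$$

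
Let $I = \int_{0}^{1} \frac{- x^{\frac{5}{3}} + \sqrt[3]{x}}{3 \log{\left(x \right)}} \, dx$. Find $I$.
$- \frac{\log{\left(2 \right)}}{3}$

Replace the exponent $\frac{1}{3}$ by a parameter $a$: let $I(a) = \int_{0}^{1} \frac{- x^{\frac{5}{3}} + x^{a}}{3 \log{\left(x \right)}} \, dx$.

Since $\dfrac{\partial}{\partial a}\,x^{a} = x^{a} \ln x$, the $\ln x$ in the denominator cancels and
$$\frac{dI}{da} = \int_{0}^{1} \frac{1}{3} x^{a} \, dx = \frac{1}{3} \left[\frac{x^{a+1}}{a+1}\right]_0^1 = \frac{1}{3 \left(a + 1\right)}.$$

Integrating with respect to $a$ gives $I(a) = \frac{\log{\left(a + 1 \right)}}{3} - \log{\left(2 \right)} + \frac{\log{\left(3 \right)}}{3} + C$.

At $a = \frac{5}{3}$ the integrand is identically $0$, so $I(\frac{5}{3}) = 0$. The closed form gives $0$, hence $C = 0$.

Setting $a = \frac{1}{3}$:
$$I = - \frac{\log{\left(2 \right)}}{3}.$$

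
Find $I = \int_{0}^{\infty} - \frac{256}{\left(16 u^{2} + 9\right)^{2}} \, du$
$- \frac{16 \pi}{27}$

Begin with the known result
$$J(a) = \int_{0}^{\infty} - \frac{1}{a^{2} + u^{2}} \, du = - \frac{\pi}{2 a}.$$

Differentiating under the integral sign with respect to $a$,
$$\frac{dJ}{da} = \int_{0}^{\infty} \frac{2 a}{\left(a^{2} + u^{2}\right)^{2}} \, du = \frac{\pi}{2 a^{2}},$$
so $\int_{0}^{\infty} - \frac{1}{\left(a^{2} + u^{2}\right)^{2}} \, du = - \frac{\pi}{4 a^{3}}$.

Setting $a = \frac{3}{4}$:
$$I = - \frac{16 \pi}{27}.$$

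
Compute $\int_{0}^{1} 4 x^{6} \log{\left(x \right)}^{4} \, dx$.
$\frac{96}{16807}$

Begin with the known integral
$$J(a) = \int_{0}^{1} 4 x^{a} \, dx = \frac{4}{a + 1}.$$

Differentiating under the integral sign brings down a factor of $\ln x$:
$$\frac{dJ}{da} = \int_{0}^{1} 4 x^{a} \log{\left(x \right)} \, dx = - \frac{4}{\left(a + 1\right)^{2}}.$$

Repeating $4$ times in total — each differentiation brings down another $\ln x$ — gives
$$\frac{d^{4}J}{da^{4}} = \int_{0}^{1} 4 x^{a} \log{\left(x \right)}^{4} \, dx = \frac{96}{\left(a + 1\right)^{5}},$$
and the integrand here is exactly the target integrand, so $I = \frac{96}{\left(a + 1\right)^{5}}$.

Setting $a = 6$:
$$I = \frac{96}{16807}.$$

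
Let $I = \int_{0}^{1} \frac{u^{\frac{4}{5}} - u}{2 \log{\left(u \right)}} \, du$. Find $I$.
$- \frac{\log{\left(10 \right)}}{2} + \log{\left(3 \right)}$

Replace the exponent $1$ by a parameter $a$: let $I(a) = \int_{0}^{1} \frac{u^{\frac{4}{5}} - u^{a}}{2 \log{\left(u \right)}} \, du$.

Since $\dfrac{\partial}{\partial a}\,u^{a} = u^{a} \ln u$, the $\ln u$ in the denominator cancels and
$$\frac{dI}{da} = \int_{0}^{1} - \frac{1}{2} u^{a} \, du = - \frac{1}{2} \left[\frac{u^{a+1}}{a+1}\right]_0^1 = - \frac{1}{2 a + 2}.$$

Integrating with respect to $a$ gives $I(a) = - \frac{\log{\left(a + 1 \right)}}{2} - \frac{\log{\left(5 \right)}}{2} + \log{\left(3 \right)} + C$.

At $a = \frac{4}{5}$ the integrand is identically $0$, so $I(\frac{4}{5}) = 0$. The closed form gives $0$, hence $C = 0$.

Setting $a = 1$:
$$I = - \frac{\log{\left(10 \right)}}{2} + \log{\left(3 \right)}.$$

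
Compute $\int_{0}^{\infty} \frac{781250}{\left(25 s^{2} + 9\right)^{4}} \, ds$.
$\frac{390625 \pi}{34992}$

Begin with the known result
$$J(a) = \int_{0}^{\infty} \frac{2}{a^{2} + s^{2}} \, ds = \frac{\pi}{a}.$$

Differentiating under the integral sign with respect to $a$,
$$\frac{dJ}{da} = \int_{0}^{\infty} - \frac{4 a}{\left(a^{2} + s^{2}\right)^{2}} \, ds = - \frac{\pi}{a^{2}},$$
so $\int_{0}^{\infty} \frac{2}{\left(a^{2} + s^{2}\right)^{2}} \, ds = \frac{\pi}{2 a^{3}}$.

Repeating — each differentiation of $1/(s^2+a^2)^j$ produces $-2ja/(s^2+a^2)^{j+1}$ — and dividing through by $-2ja$ at each step yields, after $3$ differentiations in total,
$$\int_{0}^{\infty} \frac{2}{\left(a^{2} + s^{2}\right)^{4}} \, ds = \frac{5 \pi}{16 a^{7}}.$$

Setting $a = \frac{3}{5}$:
$$I = \frac{390625 \pi}{34992}.$$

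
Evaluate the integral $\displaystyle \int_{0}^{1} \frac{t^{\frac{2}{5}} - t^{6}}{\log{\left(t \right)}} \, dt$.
$- \log{\left(5 \right)}$

Consider the one-parameter family: let $I(a) = \int_{0}^{1} \frac{- t^{6} + t^{a}}{\log{\left(t \right)}} \, dt$.

Since $\dfrac{\partial}{\partial a}\,t^{a} = t^{a} \ln t$, the $\ln t$ in the denominator cancels and
$$\frac{dI}{da} = \int_{0}^{1} t^{a} \, dt = \left[\frac{t^{a+1}}{a+1}\right]_0^1 = \frac{1}{a + 1}.$$

Integrating with respect to $a$ gives $I(a) = \log{\left(\frac{a}{7} + \frac{1}{7} \right)} + C$.

At $a = 6$ the integrand is identically $0$, so $I(6) = 0$. The closed form gives $0$, hence $C = 0$.

Setting $a = \frac{2}{5}$:
$$I = - \log{\left(5 \right)}.$$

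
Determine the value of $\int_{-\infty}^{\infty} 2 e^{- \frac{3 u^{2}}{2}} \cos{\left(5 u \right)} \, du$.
$\frac{2 \sqrt{6} \sqrt{\pi}}{3 e^{\frac{25}{6}}}$

Define $I(b) = \int_{-\infty}^{\infty} 2 e^{- \frac{3 u^{2}}{2}} \cos{\left(b u \right)} \, du$.

Differentiating under the integral sign,
$$I'(b) = \int_{-\infty}^{\infty} - 2 u e^{- \frac{3 u^{2}}{2}} \sin{\left(b u \right)} \, du.$$

Integrate $\int_{-\infty}^{\infty} u \sin(b u)\, e^{- \frac{3 u^{2}}{2}}\, du$ by parts with $w = \sin(b u)$ and $dv = u\, e^{- \frac{3 u^{2}}{2}}\, du$, giving $v = - \frac{e^{- \frac{3 u^{2}}{2}}}{3}$. The boundary term vanishes and
$$\int_{-\infty}^{\infty} u \sin(b u)\, e^{- \frac{3 u^{2}}{2}}\, du = \frac{b}{3} \int_{-\infty}^{\infty} \cos(b u)\, e^{- \frac{3 u^{2}}{2}}\, du,$$
so $I'(b) = - \frac{b}{3}\, I(b)$.

This is a separable first-order ODE; solving with the initial condition $I(0) = \int_{-\infty}^{\infty} 2 e^{- \frac{3 u^{2}}{2}}\,du = \frac{2 \sqrt{6} \sqrt{\pi}}{3}$ gives
$$I(b) = \frac{2 \sqrt{6} \sqrt{\pi} e^{- \frac{b^{2}}{6}}}{3}.$$

Setting $b = 5$:
$$I = \frac{2 \sqrt{6} \sqrt{\pi}}{3 e^{\frac{25}{6}}}.$$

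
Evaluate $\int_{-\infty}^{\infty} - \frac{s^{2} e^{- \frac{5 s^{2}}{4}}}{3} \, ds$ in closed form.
$- \frac{4 \sqrt{5} \sqrt{\pi}}{75}$

Begin with the known integral
$$J(a) = \int_{-\infty}^{\infty} - \frac{e^{- a s^{2}}}{3} \, ds = - \frac{\sqrt{\pi}}{3 \sqrt{a}}.$$

Differentiating under the integral sign brings down a factor of $(-s^2)$:
$$\frac{dJ}{da} = \int_{-\infty}^{\infty} \frac{s^{2} e^{- a s^{2}}}{3} \, ds = \frac{\sqrt{\pi}}{6 a^{\frac{3}{2}}}.$$

The integral on the left is $-I$, so $I = - \frac{\sqrt{\pi}}{6 a^{\frac{3}{2}}}$.

Setting $a = \frac{5}{4}$:
$$I = - \frac{4 \sqrt{5} \sqrt{\pi}}{75}.$$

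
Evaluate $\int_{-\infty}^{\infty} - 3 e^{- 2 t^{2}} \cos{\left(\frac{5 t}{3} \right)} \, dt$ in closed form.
$- \frac{3 \sqrt{2} \sqrt{\pi}}{2 e^{\frac{25}{72}}}$

Treat the cosine frequency as a parameter and define $I(b) = \int_{-\infty}^{\infty} - 3 e^{- 2 t^{2}} \cos{\left(b t \right)} \, dt$.

Differentiating under the integral sign,
$$I'(b) = \int_{-\infty}^{\infty} 3 t e^{- 2 t^{2}} \sin{\left(b t \right)} \, dt.$$

Integrate $\int_{-\infty}^{\infty} t \sin(b t)\, e^{- 2 t^{2}}\, dt$ by parts with $u = \sin(b t)$ and $dv = t\, e^{- 2 t^{2}}\, dt$, giving $v = - \frac{e^{- 2 t^{2}}}{4}$. The boundary term vanishes and
$$\int_{-\infty}^{\infty} t \sin(b t)\, e^{- 2 t^{2}}\, dt = \frac{b}{4} \int_{-\infty}^{\infty} \cos(b t)\, e^{- 2 t^{2}}\, dt,$$
so $I'(b) = - \frac{b}{4}\, I(b)$.

This is a separable first-order ODE; solving with the initial condition $I(0) = \int_{-\infty}^{\infty} - 3 e^{- 2 t^{2}}\,dt = - \frac{3 \sqrt{2} \sqrt{\pi}}{2}$ gives
$$I(b) = - \frac{3 \sqrt{2} \sqrt{\pi} e^{- \frac{b^{2}}{8}}}{2}.$$

Setting $b = \frac{5}{3}$:
$$I = - \frac{3 \sqrt{2} \sqrt{\pi}}{2 e^{\frac{25}{72}}}.$$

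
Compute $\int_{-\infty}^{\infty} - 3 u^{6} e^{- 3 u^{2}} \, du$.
$- \frac{5 \sqrt{3} \sqrt{\pi}}{72}$

Begin with the known integral
$$J(a) = \int_{-\infty}^{\infty} - 3 e^{- a u^{2}} \, du = - \frac{3 \sqrt{\pi}}{\sqrt{a}}.$$

Differentiating under the integral sign brings down a factor of $(-u^2)$:
$$\frac{dJ}{da} = \int_{-\infty}^{\infty} 3 u^{2} e^{- a u^{2}} \, du = \frac{3 \sqrt{\pi}}{2 a^{\frac{3}{2}}}.$$

Repeating $3$ times in total — each differentiation brings down another $(-u^2)$ — gives
$$\frac{d^{3}J}{da^{3}} = \int_{-\infty}^{\infty} 3 u^{6} e^{- a u^{2}} \, du = \frac{45 \sqrt{\pi}}{8 a^{\frac{7}{2}}},$$
and the integrand here is $(-1)^{3}$ times the target integrand, so $I = (-1)^{3}\,\frac{d^{3}J}{da^{3}} = - \frac{45 \sqrt{\pi}}{8 a^{\frac{7}{2}}}$.

Setting $a = 3$:
$$I = - \frac{5 \sqrt{3} \sqrt{\pi}}{72}.$$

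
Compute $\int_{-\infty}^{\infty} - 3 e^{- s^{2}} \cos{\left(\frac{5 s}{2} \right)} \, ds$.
$- \frac{3 \sqrt{\pi}}{e^{\frac{25}{16}}}$

Treat the cosine frequency as a parameter and define $I(b) = \int_{-\infty}^{\infty} - 3 e^{- s^{2}} \cos{\left(b s \right)} \, ds$.

Differentiating under the integral sign,
$$I'(b) = \int_{-\infty}^{\infty} 3 s e^{- s^{2}} \sin{\left(b s \right)} \, ds.$$

Integrate $\int_{-\infty}^{\infty} s \sin(b s)\, e^{- s^{2}}\, ds$ by parts with $u = \sin(b s)$ and $dv = s\, e^{- s^{2}}\, ds$, giving $v = - \frac{e^{- s^{2}}}{2}$. The boundary term vanishes and
$$\int_{-\infty}^{\infty} s \sin(b s)\, e^{- s^{2}}\, ds = \frac{b}{2} \int_{-\infty}^{\infty} \cos(b s)\, e^{- s^{2}}\, ds,$$
so $I'(b) = - \frac{b}{2}\, I(b)$.

This is a separable first-order ODE; solving with the initial condition $I(0) = \int_{-\infty}^{\infty} - 3 e^{- s^{2}}\,ds = - 3 \sqrt{\pi}$ gives
$$I(b) = - 3 \sqrt{\pi} e^{- \frac{b^{2}}{4}}.$$

Setting $b = \frac{5}{2}$:
$$I = - \frac{3 \sqrt{\pi}}{e^{\frac{25}{16}}}.$$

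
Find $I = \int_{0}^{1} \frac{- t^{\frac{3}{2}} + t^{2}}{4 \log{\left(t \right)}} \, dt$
$- \frac{\log{\left(5 \right)}}{4} + \frac{\log{\left(6 \right)}}{4}$

Consider the one-parameter family: let $I(a) = \int_{0}^{1} \frac{t^{2} - t^{a}}{4 \log{\left(t \right)}} \, dt$.

Since $\dfrac{\partial}{\partial a}\,t^{a} = t^{a} \ln t$, the $\ln t$ in the denominator cancels and
$$\frac{dI}{da} = \int_{0}^{1} - \frac{1}{4} t^{a} \, dt = - \frac{1}{4} \left[\frac{t^{a+1}}{a+1}\right]_0^1 = - \frac{1}{4 a + 4}.$$

Integrating with respect to $a$ gives $I(a) = - \frac{\log{\left(a + 1 \right)}}{4} + \frac{\log{\left(3 \right)}}{4} + C$.

At $a = 2$ the integrand is identically $0$, so $I(2) = 0$. The closed form gives $0$, hence $C = 0$.

Setting $a = \frac{3}{2}$:
$$I = - \frac{\log{\left(5 \right)}}{4} + \frac{\log{\left(6 \right)}}{4}.$$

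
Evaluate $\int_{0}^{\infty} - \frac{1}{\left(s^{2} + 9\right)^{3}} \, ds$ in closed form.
$- \frac{\pi}{1296}$

Start from the standard arctangent integral
$$J(a) = \int_{0}^{\infty} - \frac{1}{a^{2} + s^{2}} \, ds = - \frac{\pi}{2 a}.$$

Differentiating under the integral sign with respect to $a$,
$$\frac{dJ}{da} = \int_{0}^{\infty} \frac{2 a}{\left(a^{2} + s^{2}\right)^{2}} \, ds = \frac{\pi}{2 a^{2}},$$
so $\int_{0}^{\infty} - \frac{1}{\left(a^{2} + s^{2}\right)^{2}} \, ds = - \frac{\pi}{4 a^{3}}$.

Repeating — each differentiation of $1/(s^2+a^2)^j$ produces $-2ja/(s^2+a^2)^{j+1}$ — and dividing through by $-2ja$ at each step yields, after $2$ differentiations in total,
$$\int_{0}^{\infty} - \frac{1}{\left(a^{2} + s^{2}\right)^{3}} \, ds = - \frac{3 \pi}{16 a^{5}}.$$

Setting $a = 3$:
$$I = - \frac{\pi}{1296}.$$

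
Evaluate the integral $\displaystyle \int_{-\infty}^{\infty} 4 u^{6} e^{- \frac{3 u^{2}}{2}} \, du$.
$\frac{20 \sqrt{6} \sqrt{\pi}}{27}$

Start from the elementary integral
$$J(a) = \int_{-\infty}^{\infty} 4 e^{- a u^{2}} \, du = \frac{4 \sqrt{\pi}}{\sqrt{a}}.$$

Differentiating under the integral sign brings down a factor of $(-u^2)$:
$$\frac{dJ}{da} = \int_{-\infty}^{\infty} - 4 u^{2} e^{- a u^{2}} \, du = - \frac{2 \sqrt{\pi}}{a^{\frac{3}{2}}}.$$

Repeating $3$ times in total — each differentiation brings down another $(-u^2)$ — gives
$$\frac{d^{3}J}{da^{3}} = \int_{-\infty}^{\infty} - 4 u^{6} e^{- a u^{2}} \, du = - \frac{15 \sqrt{\pi}}{2 a^{\frac{7}{2}}},$$
and the integrand here is $(-1)^{3}$ times the target integrand, so $I = (-1)^{3}\,\frac{d^{3}J}{da^{3}} = \frac{15 \sqrt{\pi}}{2 a^{\frac{7}{2}}}$.

Setting $a = \frac{3}{2}$:
$$I = \frac{20 \sqrt{6} \sqrt{\pi}}{27}.$$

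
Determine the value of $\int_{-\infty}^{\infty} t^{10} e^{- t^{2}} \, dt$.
$\frac{945 \sqrt{\pi}}{32}$

Consider the simpler parametrised integral
$$J(a) = \int_{-\infty}^{\infty} e^{- a t^{2}} \, dt = \frac{\sqrt{\pi}}{\sqrt{a}}.$$

Differentiating under the integral sign brings down a factor of $(-t^2)$:
$$\frac{dJ}{da} = \int_{-\infty}^{\infty} - t^{2} e^{- a t^{2}} \, dt = - \frac{\sqrt{\pi}}{2 a^{\frac{3}{2}}}.$$

Repeating $5$ times in total — each differentiation brings down another $(-t^2)$ — gives
$$\frac{d^{5}J}{da^{5}} = \int_{-\infty}^{\infty} - t^{10} e^{- a t^{2}} \, dt = - \frac{945 \sqrt{\pi}}{32 a^{\frac{11}{2}}},$$
and the integrand here is $(-1)^{5}$ times the target integrand, so $I = (-1)^{5}\,\frac{d^{5}J}{da^{5}} = \frac{945 \sqrt{\pi}}{32 a^{\frac{11}{2}}}$.

Setting $a = 1$:
$$I = \frac{945 \sqrt{\pi}}{32}.$$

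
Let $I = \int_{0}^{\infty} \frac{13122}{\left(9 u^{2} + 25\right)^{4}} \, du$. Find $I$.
$\frac{2187 \pi}{250000}$

Begin with the known result
$$J(a) = \int_{0}^{\infty} \frac{2}{a^{2} + u^{2}} \, du = \frac{\pi}{a}.$$

Differentiating under the integral sign with respect to $a$,
$$\frac{dJ}{da} = \int_{0}^{\infty} - \frac{4 a}{\left(a^{2} + u^{2}\right)^{2}} \, du = - \frac{\pi}{a^{2}},$$
so $\int_{0}^{\infty} \frac{2}{\left(a^{2} + u^{2}\right)^{2}} \, du = \frac{\pi}{2 a^{3}}$.

Repeating — each differentiation of $1/(u^2+a^2)^j$ produces $-2ja/(u^2+a^2)^{j+1}$ — and dividing through by $-2ja$ at each step yields, after $3$ differentiations in total,
$$\int_{0}^{\infty} \frac{2}{\left(a^{2} + u^{2}\right)^{4}} \, du = \frac{5 \pi}{16 a^{7}}.$$

Setting $a = \frac{5}{3}$:
$$I = \frac{2187 \pi}{250000}.$$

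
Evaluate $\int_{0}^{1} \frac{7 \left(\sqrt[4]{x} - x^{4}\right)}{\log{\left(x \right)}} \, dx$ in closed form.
$- \log{\left(16384 \right)}$

Replace the exponent $4$ by a parameter $a$: let $I(a) = \int_{0}^{1} \frac{7 \left(\sqrt[4]{x} - x^{a}\right)}{\log{\left(x \right)}} \, dx$.

Since $\dfrac{\partial}{\partial a}\,x^{a} = x^{a} \ln x$, the $\ln x$ in the denominator cancels and
$$\frac{dI}{da} = \int_{0}^{1} -7 x^{a} \, dx = -7 \left[\frac{x^{a+1}}{a+1}\right]_0^1 = - \frac{7}{a + 1}.$$

Integrating with respect to $a$ gives $I(a) = - \log{\left(\frac{16384 \left(a + 1\right)^{7}}{78125} \right)} + C$.

At $a = \frac{1}{4}$ the integrand is identically $0$, so $I(\frac{1}{4}) = 0$. The closed form gives $0$, hence $C = 0$.

Setting $a = 4$:
$$I = - \log{\left(16384 \right)}.$$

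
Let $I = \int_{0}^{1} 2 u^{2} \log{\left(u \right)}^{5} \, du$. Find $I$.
$- \frac{80}{243}$

Start from the elementary integral
$$J(a) = \int_{0}^{1} 2 u^{a} \, du = \frac{2}{a + 1}.$$

Differentiating under the integral sign brings down a factor of $\ln u$:
$$\frac{dJ}{da} = \int_{0}^{1} 2 u^{a} \log{\left(u \right)} \, du = - \frac{2}{\left(a + 1\right)^{2}}.$$

Repeating $5$ times in total — each differentiation brings down another $\ln u$ — gives
$$\frac{d^{5}J}{da^{5}} = \int_{0}^{1} 2 u^{a} \log{\left(u \right)}^{5} \, du = - \frac{240}{\left(a + 1\right)^{6}},$$
and the integrand here is exactly the target integrand, so $I = - \frac{240}{\left(a + 1\right)^{6}}$.

Setting $a = 2$:
$$I = - \frac{80}{243}.$$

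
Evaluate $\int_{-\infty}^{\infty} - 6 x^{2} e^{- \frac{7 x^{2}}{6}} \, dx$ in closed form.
$- \frac{18 \sqrt{42} \sqrt{\pi}}{49}$

Consider the simpler parametrised integral
$$J(a) = \int_{-\infty}^{\infty} - 6 e^{- a x^{2}} \, dx = - \frac{6 \sqrt{\pi}}{\sqrt{a}}.$$

Differentiating under the integral sign brings down a factor of $(-x^2)$:
$$\frac{dJ}{da} = \int_{-\infty}^{\infty} 6 x^{2} e^{- a x^{2}} \, dx = \frac{3 \sqrt{\pi}}{a^{\frac{3}{2}}}.$$

The integral on the left is $-I$, so $I = - \frac{3 \sqrt{\pi}}{a^{\frac{3}{2}}}$.

Setting $a = \frac{7}{6}$:
$$I = - \frac{18 \sqrt{42} \sqrt{\pi}}{49}.$$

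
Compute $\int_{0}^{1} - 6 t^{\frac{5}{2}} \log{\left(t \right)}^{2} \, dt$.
$- \frac{96}{343}$

Begin with the known integral
$$J(a) = \int_{0}^{1} - 6 t^{a} \, dt = - \frac{6}{a + 1}.$$

Differentiating under the integral sign brings down a factor of $\ln t$:
$$\frac{dJ}{da} = \int_{0}^{1} - 6 t^{a} \log{\left(t \right)} \, dt = \frac{6}{\left(a + 1\right)^{2}}.$$

Repeating twice in total — each differentiation brings down another $\ln t$ — gives
$$\frac{d^{2}J}{da^{2}} = \int_{0}^{1} - 6 t^{a} \log{\left(t \right)}^{2} \, dt = - \frac{12}{\left(a + 1\right)^{3}},$$
and the integrand here is exactly the target integrand, so $I = - \frac{12}{\left(a + 1\right)^{3}}$.

Setting $a = \frac{5}{2}$:
$$I = - \frac{96}{343}.$$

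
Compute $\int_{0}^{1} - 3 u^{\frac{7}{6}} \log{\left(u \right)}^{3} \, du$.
$\frac{23328}{28561}$

Start from the elementary integral
$$J(a) = \int_{0}^{1} - 3 u^{a} \, du = - \frac{3}{a + 1}.$$

Differentiating under the integral sign brings down a factor of $\ln u$:
$$\frac{dJ}{da} = \int_{0}^{1} - 3 u^{a} \log{\left(u \right)} \, du = \frac{3}{\left(a + 1\right)^{2}}.$$

Repeating $3$ times in total — each differentiation brings down another $\ln u$ — gives
$$\frac{d^{3}J}{da^{3}} = \int_{0}^{1} - 3 u^{a} \log{\left(u \right)}^{3} \, du = \frac{18}{\left(a + 1\right)^{4}},$$
and the integrand here is exactly the target integrand, so $I = \frac{18}{\left(a + 1\right)^{4}}$.

Setting $a = \frac{7}{6}$:
$$I = \frac{23328}{28561}.$$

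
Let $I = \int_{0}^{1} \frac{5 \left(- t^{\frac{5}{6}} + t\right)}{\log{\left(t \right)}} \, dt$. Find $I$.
$\log{\left(\frac{248832}{161051} \right)}$

Replace the exponent $1$ by a parameter $a$: let $I(a) = \int_{0}^{1} \frac{5 \left(- t^{\frac{5}{6}} + t^{a}\right)}{\log{\left(t \right)}} \, dt$.

Since $\dfrac{\partial}{\partial a}\,t^{a} = t^{a} \ln t$, the $\ln t$ in the denominator cancels and
$$\frac{dI}{da} = \int_{0}^{1} 5 t^{a} \, dt = 5 \left[\frac{t^{a+1}}{a+1}\right]_0^1 = \frac{5}{a + 1}.$$

Integrating with respect to $a$ gives $I(a) = \log{\left(\frac{7776 \left(a + 1\right)^{5}}{161051} \right)} + C$.

At $a = \frac{5}{6}$ the integrand is identically $0$, so $I(\frac{5}{6}) = 0$. The closed form gives $0$, hence $C = 0$.

Setting $a = 1$:
$$I = \log{\left(\frac{248832}{161051} \right)}.$$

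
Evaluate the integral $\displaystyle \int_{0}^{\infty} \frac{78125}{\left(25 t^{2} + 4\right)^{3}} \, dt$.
$\frac{46875 \pi}{512}$

Recall the elementary integral
$$J(a) = \int_{0}^{\infty} \frac{5}{a^{2} + t^{2}} \, dt = \frac{5 \pi}{2 a}.$$

Differentiating under the integral sign with respect to $a$,
$$\frac{dJ}{da} = \int_{0}^{\infty} - \frac{10 a}{\left(a^{2} + t^{2}\right)^{2}} \, dt = - \frac{5 \pi}{2 a^{2}},$$
so $\int_{0}^{\infty} \frac{5}{\left(a^{2} + t^{2}\right)^{2}} \, dt = \frac{5 \pi}{4 a^{3}}$.

Repeating — each differentiation of $1/(t^2+a^2)^j$ produces $-2ja/(t^2+a^2)^{j+1}$ — and dividing through by $-2ja$ at each step yields, after $2$ differentiations in total,
$$\int_{0}^{\infty} \frac{5}{\left(a^{2} + t^{2}\right)^{3}} \, dt = \frac{15 \pi}{16 a^{5}}.$$

Setting $a = \frac{2}{5}$:
$$I = \frac{46875 \pi}{512}.$$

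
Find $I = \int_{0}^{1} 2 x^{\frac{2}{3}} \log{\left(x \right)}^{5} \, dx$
$- \frac{34992}{3125}$

Consider the simpler parametrised integral
$$J(a) = \int_{0}^{1} 2 x^{a} \, dx = \frac{2}{a + 1}.$$

Differentiating under the integral sign brings down a factor of $\ln x$:
$$\frac{dJ}{da} = \int_{0}^{1} 2 x^{a} \log{\left(x \right)} \, dx = - \frac{2}{\left(a + 1\right)^{2}}.$$

Repeating $5$ times in total — each differentiation brings down another $\ln x$ — gives
$$\frac{d^{5}J}{da^{5}} = \int_{0}^{1} 2 x^{a} \log{\left(x \right)}^{5} \, dx = - \frac{240}{\left(a + 1\right)^{6}},$$
and the integrand here is exactly the target integrand, so $I = - \frac{240}{\left(a + 1\right)^{6}}$.

Setting $a = \frac{2}{3}$:
$$I = - \frac{34992}{3125}.$$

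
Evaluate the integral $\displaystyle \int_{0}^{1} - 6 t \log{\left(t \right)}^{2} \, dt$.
$- \frac{3}{2}$

Start from the elementary integral
$$J(a) = \int_{0}^{1} - 6 t^{a} \, dt = - \frac{6}{a + 1}.$$

Differentiating under the integral sign brings down a factor of $\ln t$:
$$\frac{dJ}{da} = \int_{0}^{1} - 6 t^{a} \log{\left(t \right)} \, dt = \frac{6}{\left(a + 1\right)^{2}}.$$

Repeating twice in total — each differentiation brings down another $\ln t$ — gives
$$\frac{d^{2}J}{da^{2}} = \int_{0}^{1} - 6 t^{a} \log{\left(t \right)}^{2} \, dt = - \frac{12}{\left(a + 1\right)^{3}},$$
and the integrand here is exactly the target integrand, so $I = - \frac{12}{\left(a + 1\right)^{3}}$.

Setting $a = 1$:
$$I = - \frac{3}{2}.$$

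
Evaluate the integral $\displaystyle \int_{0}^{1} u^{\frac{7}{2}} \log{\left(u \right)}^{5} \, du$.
$- \frac{2560}{177147}$

Consider the simpler parametrised integral
$$J(a) = \int_{0}^{1} u^{a} \, du = \frac{1}{a + 1}.$$

Differentiating under the integral sign brings down a factor of $\ln u$:
$$\frac{dJ}{da} = \int_{0}^{1} u^{a} \log{\left(u \right)} \, du = - \frac{1}{\left(a + 1\right)^{2}}.$$

Repeating $5$ times in total — each differentiation brings down another $\ln u$ — gives
$$\frac{d^{5}J}{da^{5}} = \int_{0}^{1} u^{a} \log{\left(u \right)}^{5} \, du = - \frac{120}{\left(a + 1\right)^{6}},$$
and the integrand here is exactly the target integrand, so $I = - \frac{120}{\left(a + 1\right)^{6}}$.

Setting $a = \frac{7}{2}$:
$$I = - \frac{2560}{177147}.$$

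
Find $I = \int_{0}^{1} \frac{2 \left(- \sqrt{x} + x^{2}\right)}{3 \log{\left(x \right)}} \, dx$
$\frac{2 \log{\left(2 \right)}}{3}$

Replace the exponent $\frac{1}{2}$ by a parameter $a$: let $I(a) = \int_{0}^{1} \frac{2 \left(x^{2} - x^{a}\right)}{3 \log{\left(x \right)}} \, dx$.

Since $\dfrac{\partial}{\partial a}\,x^{a} = x^{a} \ln x$, the $\ln x$ in the denominator cancels and
$$\frac{dI}{da} = \int_{0}^{1} - \frac{2}{3} x^{a} \, dx = - \frac{2}{3} \left[\frac{x^{a+1}}{a+1}\right]_0^1 = - \frac{2}{3 a + 3}.$$

Integrating with respect to $a$ gives $I(a) = - \frac{2 \log{\left(a + 1 \right)}}{3} + \frac{2 \log{\left(3 \right)}}{3} + C$.

At $a = 2$ the integrand is identically $0$, so $I(2) = 0$. The closed form gives $0$, hence $C = 0$.

Setting $a = \frac{1}{2}$:
$$I = \frac{2 \log{\left(2 \right)}}{3}.$$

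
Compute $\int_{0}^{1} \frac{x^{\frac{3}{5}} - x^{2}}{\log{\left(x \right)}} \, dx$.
$\log{\left(\frac{8}{15} \right)}$

Introduce a parameter $a$ in the exponent: let $I(a) = \int_{0}^{1} \frac{- x^{2} + x^{a}}{\log{\left(x \right)}} \, dx$.

Since $\dfrac{\partial}{\partial a}\,x^{a} = x^{a} \ln x$, the $\ln x$ in the denominator cancels and
$$\frac{dI}{da} = \int_{0}^{1} x^{a} \, dx = \left[\frac{x^{a+1}}{a+1}\right]_0^1 = \frac{1}{a + 1}.$$

Integrating with respect to $a$ gives $I(a) = \log{\left(\frac{a}{3} + \frac{1}{3} \right)} + C$.

At $a = 2$ the integrand is identically $0$, so $I(2) = 0$. The closed form gives $0$, hence $C = 0$.

Setting $a = \frac{3}{5}$:
$$I = \log{\left(\frac{8}{15} \right)}.$$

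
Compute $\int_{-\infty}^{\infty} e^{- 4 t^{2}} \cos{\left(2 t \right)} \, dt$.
$\frac{\sqrt{\pi}}{2 e^{\frac{1}{4}}}$

Define $I(b) = \int_{-\infty}^{\infty} e^{- 4 t^{2}} \cos{\left(b t \right)} \, dt$.

Differentiating under the integral sign,
$$I'(b) = \int_{-\infty}^{\infty} - t e^{- 4 t^{2}} \sin{\left(b t \right)} \, dt.$$

Integrate $\int_{-\infty}^{\infty} t \sin(b t)\, e^{- 4 t^{2}}\, dt$ by parts with $u = \sin(b t)$ and $dv = t\, e^{- 4 t^{2}}\, dt$, giving $v = - \frac{e^{- 4 t^{2}}}{8}$. The boundary term vanishes and
$$\int_{-\infty}^{\infty} t \sin(b t)\, e^{- 4 t^{2}}\, dt = \frac{b}{8} \int_{-\infty}^{\infty} \cos(b t)\, e^{- 4 t^{2}}\, dt,$$
so $I'(b) = - \frac{b}{8}\, I(b)$.

This is a separable first-order ODE; solving with the initial condition $I(0) = \int_{-\infty}^{\infty} e^{- 4 t^{2}}\,dt = \frac{\sqrt{\pi}}{2}$ gives
$$I(b) = \frac{\sqrt{\pi} e^{- \frac{b^{2}}{16}}}{2}.$$

Setting $b = 2$:
$$I = \frac{\sqrt{\pi}}{2 e^{\frac{1}{4}}}.$$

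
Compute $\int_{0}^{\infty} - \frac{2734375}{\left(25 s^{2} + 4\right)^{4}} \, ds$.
$- \frac{2734375 \pi}{4096}$

Start from the standard arctangent integral
$$J(a) = \int_{0}^{\infty} - \frac{7}{a^{2} + s^{2}} \, ds = - \frac{7 \pi}{2 a}.$$

Differentiating under the integral sign with respect to $a$,
$$\frac{dJ}{da} = \int_{0}^{\infty} \frac{14 a}{\left(a^{2} + s^{2}\right)^{2}} \, ds = \frac{7 \pi}{2 a^{2}},$$
so $\int_{0}^{\infty} - \frac{7}{\left(a^{2} + s^{2}\right)^{2}} \, ds = - \frac{7 \pi}{4 a^{3}}$.

Repeating — each differentiation of $1/(s^2+a^2)^j$ produces $-2ja/(s^2+a^2)^{j+1}$ — and dividing through by $-2ja$ at each step yields, after $3$ differentiations in total,
$$\int_{0}^{\infty} - \frac{7}{\left(a^{2} + s^{2}\right)^{4}} \, ds = - \frac{35 \pi}{32 a^{7}}.$$

Setting $a = \frac{2}{5}$:
$$I = - \frac{2734375 \pi}{4096}.$$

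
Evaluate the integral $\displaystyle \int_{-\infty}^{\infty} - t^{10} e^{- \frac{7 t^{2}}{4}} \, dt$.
$- \frac{8640 \sqrt{7} \sqrt{\pi}}{16807}$

Consider the simpler parametrised integral
$$J(a) = \int_{-\infty}^{\infty} - e^{- a t^{2}} \, dt = - \frac{\sqrt{\pi}}{\sqrt{a}}.$$

Differentiating under the integral sign brings down a factor of $(-t^2)$:
$$\frac{dJ}{da} = \int_{-\infty}^{\infty} t^{2} e^{- a t^{2}} \, dt = \frac{\sqrt{\pi}}{2 a^{\frac{3}{2}}}.$$

Repeating $5$ times in total — each differentiation brings down another $(-t^2)$ — gives
$$\frac{d^{5}J}{da^{5}} = \int_{-\infty}^{\infty} t^{10} e^{- a t^{2}} \, dt = \frac{945 \sqrt{\pi}}{32 a^{\frac{11}{2}}},$$
and the integrand here is $(-1)^{5}$ times the target integrand, so $I = (-1)^{5}\,\frac{d^{5}J}{da^{5}} = - \frac{945 \sqrt{\pi}}{32 a^{\frac{11}{2}}}$.

Setting $a = \frac{7}{4}$:
$$I = - \frac{8640 \sqrt{7} \sqrt{\pi}}{16807}.$$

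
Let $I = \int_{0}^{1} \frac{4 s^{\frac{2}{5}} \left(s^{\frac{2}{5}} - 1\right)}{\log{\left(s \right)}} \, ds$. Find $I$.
$\log{\left(\frac{6561}{2401} \right)}$

Consider the one-parameter family: let $I(a) = \int_{0}^{1} \frac{4 \left(- s^{\frac{2}{5}} + s^{a}\right)}{\log{\left(s \right)}} \, ds$.

Since $\dfrac{\partial}{\partial a}\,s^{a} = s^{a} \ln s$, the $\ln s$ in the denominator cancels and
$$\frac{dI}{da} = \int_{0}^{1} 4 s^{a} \, ds = 4 \left[\frac{s^{a+1}}{a+1}\right]_0^1 = \frac{4}{a + 1}.$$

Integrating with respect to $a$ gives $I(a) = \log{\left(\frac{625 \left(a + 1\right)^{4}}{2401} \right)} + C$.

At $a = \frac{2}{5}$ the integrand is identically $0$, so $I(\frac{2}{5}) = 0$. The closed form gives $0$, hence $C = 0$.

Setting $a = \frac{4}{5}$:
$$I = \log{\left(\frac{6561}{2401} \right)}.$$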